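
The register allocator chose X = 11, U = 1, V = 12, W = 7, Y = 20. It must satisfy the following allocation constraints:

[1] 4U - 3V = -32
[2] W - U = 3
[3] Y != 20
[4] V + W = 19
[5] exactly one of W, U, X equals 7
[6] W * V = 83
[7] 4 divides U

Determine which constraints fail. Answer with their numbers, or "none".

Constraints 2, 3, 6, 7 are violated.

[1] 4U - 3V = 4(1) - 3(12) = -32  ✔
[2] W - U = 7 - 1 = 6, not 3  ✘
[3] Y = 20, but 20 is required to differ  ✘
[4] V + W = 12 + 7 = 19  ✔
[5] W=7, U=1, X=11; 1 of them equals 7  ✔
[6] W * V = 7 * 12 = 84, not 83  ✘
[7] 1 = 4*0 + 1, so 4 does not divide 1  ✘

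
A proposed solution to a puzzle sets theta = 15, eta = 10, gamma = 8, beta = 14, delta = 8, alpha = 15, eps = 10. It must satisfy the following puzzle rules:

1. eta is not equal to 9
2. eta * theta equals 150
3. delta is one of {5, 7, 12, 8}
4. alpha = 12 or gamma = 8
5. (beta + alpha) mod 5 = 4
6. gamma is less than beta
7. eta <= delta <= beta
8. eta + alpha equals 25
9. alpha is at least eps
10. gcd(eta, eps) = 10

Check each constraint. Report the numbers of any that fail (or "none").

1. eta = 10, and 10 ≠ 9 — satisfied.
2. eta * theta = 10 * 15 = 150 — satisfied.
3. delta = 8 is in {5, 7, 12, 8} — satisfied.
4. alpha = 15 ≠ 12, but gamma = 8 = 8 (second disjunct) — satisfied.
5. beta + alpha = 29; 29 mod 5 = 4 — satisfied.
6. gamma = 8, beta = 14; 8 < 14 — satisfied.
7. values 10, 8, 14; eta = 10 is not <= delta = 8 — violated.
8. eta + alpha = 10 + 15 = 25 — satisfied.
9. alpha = 15, eps = 10; 15 ≥ 10 — satisfied.
10. gcd(10, 10) = 10 — satisfied.

The assignment fails constraint 7.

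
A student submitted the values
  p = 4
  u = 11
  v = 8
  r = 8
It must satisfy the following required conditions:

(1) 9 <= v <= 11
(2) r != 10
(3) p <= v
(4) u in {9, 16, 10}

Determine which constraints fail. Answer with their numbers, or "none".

(1) v = 8 is outside [9, 11] — fails.
(2) r = 8, and 8 ≠ 10 — holds.
(3) p = 4, v = 8; 4 ≤ 8 — holds.
(4) u = 11 is not in {9, 16, 10} — fails.

No — constraints 1 and 4 are not satisfied.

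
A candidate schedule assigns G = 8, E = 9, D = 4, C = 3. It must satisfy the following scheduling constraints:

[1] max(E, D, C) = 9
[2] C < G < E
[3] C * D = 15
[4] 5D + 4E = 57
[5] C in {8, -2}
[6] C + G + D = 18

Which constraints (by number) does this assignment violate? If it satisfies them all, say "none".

[1] max(9, 4, 3) = 9  ✔
[2] values 3 < 8 < 9  ✔
[3] C * D = 3 * 4 = 12, not 15  ✘
[4] 5D + 4E = 5(4) + 4(9) = 56, not 57  ✘
[5] C = 3 is not in {8, -2}  ✘
[6] C + G + D = 3 + 8 + 4 = 15, not 18  ✘

The assignment fails constraints 3, 4, 5, and 6.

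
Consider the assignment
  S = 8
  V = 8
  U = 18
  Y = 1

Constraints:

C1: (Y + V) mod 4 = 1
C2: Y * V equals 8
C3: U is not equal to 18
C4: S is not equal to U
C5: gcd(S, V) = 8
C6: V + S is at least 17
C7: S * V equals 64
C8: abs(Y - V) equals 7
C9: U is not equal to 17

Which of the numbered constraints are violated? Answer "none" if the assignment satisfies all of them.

C1: Y + V = 9; 9 mod 4 = 1 — OK.
C2: Y * V = 1 * 8 = 8 — OK.
C3: U = 18, but 18 is required to differ — violated.
C4: S = 8, U = 18; distinct — OK.
C5: gcd(8, 8) = 8 — OK.
C6: V + S = 8 + 8 = 16; 16 < 17, bound 17 not met — violated.
C7: S * V = 8 * 8 = 64 — OK.
C8: abs(1 - 8) = 7 — OK.
C9: U = 18, and 18 ≠ 17 — OK.

No — constraints 3 and 6 are not satisfied.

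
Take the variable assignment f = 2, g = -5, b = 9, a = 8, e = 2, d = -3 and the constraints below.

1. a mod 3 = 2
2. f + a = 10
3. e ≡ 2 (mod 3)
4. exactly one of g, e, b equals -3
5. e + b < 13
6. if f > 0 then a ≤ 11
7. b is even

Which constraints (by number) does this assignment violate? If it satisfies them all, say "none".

Constraints 4, 7 are violated.

1. 8 mod 3 = 2  OK
2. f + a = 2 + 8 = 10  OK
3. 2 mod 3 = 2  OK
4. g=-5, e=2, b=9; 0 of them equal -3, not exactly one  FAIL
5. e + b = 2 + 9 = 11; 11 < 13  OK
6. f = 2 > 0, so we need a ≤ 11; a = 8 ≤ 11  OK
7. b = 9 is odd  FAIL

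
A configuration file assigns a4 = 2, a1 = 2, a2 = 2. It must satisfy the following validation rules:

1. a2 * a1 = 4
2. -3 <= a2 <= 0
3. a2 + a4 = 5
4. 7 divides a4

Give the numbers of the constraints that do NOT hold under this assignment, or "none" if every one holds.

Constraints 2, 3, and 4 are violated.

1. a2 * a1 = 2 * 2 = 4  OK
2. a2 = 2 is outside [-3, 0]  FAIL
3. a2 + a4 = 2 + 2 = 4, not 5  FAIL
4. 2 = 7*0 + 2, so 7 does not divide 2  FAIL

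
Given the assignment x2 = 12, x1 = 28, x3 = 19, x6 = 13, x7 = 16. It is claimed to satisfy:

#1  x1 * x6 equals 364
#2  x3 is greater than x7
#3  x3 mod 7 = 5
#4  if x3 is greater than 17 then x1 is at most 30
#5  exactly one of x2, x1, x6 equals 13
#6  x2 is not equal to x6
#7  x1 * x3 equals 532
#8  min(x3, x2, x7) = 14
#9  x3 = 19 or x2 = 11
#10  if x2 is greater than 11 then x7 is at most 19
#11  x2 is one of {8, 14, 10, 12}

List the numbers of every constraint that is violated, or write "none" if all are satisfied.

#1 x1 * x6 = 28 * 13 = 364  holds
#2 x3 = 19, x7 = 16; 19 > 16  holds
#3 19 mod 7 = 5  holds
#4 x3 = 19 > 17, so we need x1 ≤ 30; x1 = 28 ≤ 30  holds
#5 x2=12, x1=28, x6=13; 1 of them equals 13  holds
#6 x2 = 12, x6 = 13; distinct  holds
#7 x1 * x3 = 28 * 19 = 532  holds
#8 min(19, 12, 16) = 12, not 14  fails
#9 x3 = 19 = 19 (first disjunct)  holds
#10 x2 = 12 > 11, so we need x7 ≤ 19; x7 = 16 ≤ 19  holds
#11 x2 = 12 is in {8, 14, 10, 12}  holds

Constraint 8 does not hold.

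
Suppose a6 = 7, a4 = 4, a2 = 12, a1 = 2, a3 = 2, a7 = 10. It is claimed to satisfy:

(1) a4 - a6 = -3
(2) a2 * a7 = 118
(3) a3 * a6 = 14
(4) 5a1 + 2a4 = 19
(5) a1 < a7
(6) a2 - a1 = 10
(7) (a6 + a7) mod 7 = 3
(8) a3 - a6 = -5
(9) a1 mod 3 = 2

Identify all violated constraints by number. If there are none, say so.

No — constraints 2 and 4 are not satisfied.

(1) a4 - a6 = 4 - 7 = -3 — satisfied.
(2) a2 * a7 = 12 * 10 = 120, not 118 — violated.
(3) a3 * a6 = 2 * 7 = 14 — satisfied.
(4) 5a1 + 2a4 = 5(2) + 2(4) = 18, not 19 — violated.
(5) a1 = 2, a7 = 10; 2 < 10 — satisfied.
(6) a2 - a1 = 12 - 2 = 10 — satisfied.
(7) a6 + a7 = 17; 17 mod 7 = 3 — satisfied.
(8) a3 - a6 = 2 - 7 = -5 — satisfied.
(9) 2 mod 3 = 2 — satisfied.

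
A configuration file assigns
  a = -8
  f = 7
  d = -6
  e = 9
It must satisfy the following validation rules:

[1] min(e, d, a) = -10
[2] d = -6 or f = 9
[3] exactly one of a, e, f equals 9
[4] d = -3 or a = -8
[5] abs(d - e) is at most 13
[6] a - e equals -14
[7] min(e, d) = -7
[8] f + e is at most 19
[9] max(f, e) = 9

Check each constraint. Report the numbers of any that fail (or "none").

No — constraints 1, 5, 6, and 7 are not satisfied.

[1] min(9, -6, -8) = -8, not -10  fails
[2] d = -6 = -6 (first disjunct)  holds
[3] a=-8, e=9, f=7; 1 of them equals 9  holds
[4] d = -6 ≠ -3, but a = -8 = -8 (second disjunct)  holds
[5] abs(-6 - 9) = 15; 15 > 13, exceeds bound 13  fails
[6] a - e = -8 - 9 = -17, not -14  fails
[7] min(9, -6) = -6, not -7  fails
[8] f + e = 7 + 9 = 16; 16 ≤ 19  holds
[9] max(7, 9) = 9  holds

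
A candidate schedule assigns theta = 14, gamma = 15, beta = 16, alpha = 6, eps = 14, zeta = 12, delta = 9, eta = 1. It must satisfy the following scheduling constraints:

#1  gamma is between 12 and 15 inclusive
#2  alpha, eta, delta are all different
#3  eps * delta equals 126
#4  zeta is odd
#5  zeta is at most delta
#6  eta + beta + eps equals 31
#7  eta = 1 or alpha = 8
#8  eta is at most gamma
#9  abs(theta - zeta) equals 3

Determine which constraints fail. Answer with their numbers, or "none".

Violated: 4, 5, 9.

#1 gamma = 15 lies in [12, 15] — holds.
#2 values 6, 1, 9 are pairwise distinct — holds.
#3 eps * delta = 14 * 9 = 126 — holds.
#4 zeta = 12 is even — does not hold.
#5 zeta = 12, delta = 9; 12 > 9 (want ≤) — does not hold.
#6 eta + beta + eps = 1 + 16 + 14 = 31 — holds.
#7 eta = 1 = 1 (first disjunct) — holds.
#8 eta = 1, gamma = 15; 1 ≤ 15 — holds.
#9 abs(14 - 12) = 2, not 3 — does not hold.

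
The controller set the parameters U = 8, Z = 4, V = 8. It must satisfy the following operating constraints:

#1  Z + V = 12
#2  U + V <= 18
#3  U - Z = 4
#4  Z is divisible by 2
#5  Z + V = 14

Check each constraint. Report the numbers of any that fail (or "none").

#1 Z + V = 4 + 8 = 12 — holds.
#2 U + V = 8 + 8 = 16; 16 ≤ 18 — holds.
#3 U - Z = 8 - 4 = 4 — holds.
#4 4 / 2 = 2, so 2 divides 4 — holds.
#5 Z + V = 4 + 8 = 12, not 14 — fails.

Violated: 5.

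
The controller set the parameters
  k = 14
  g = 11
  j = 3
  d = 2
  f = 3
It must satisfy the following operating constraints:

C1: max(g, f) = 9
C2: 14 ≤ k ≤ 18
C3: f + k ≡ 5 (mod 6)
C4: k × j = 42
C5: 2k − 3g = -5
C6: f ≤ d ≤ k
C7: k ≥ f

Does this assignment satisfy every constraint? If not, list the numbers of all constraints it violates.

C1: max(11, 3) = 11, not 9  false
C2: k = 14 lies in [14, 18]  true
C3: f + k = 17; 17 mod 6 = 5  true
C4: k × j = 14 × 3 = 42  true
C5: 2k − 3g = 2(14) − 3(11) = -5  true
C6: values 3, 2, 14; f = 3 is not ≤ d = 2  false
C7: k = 14, f = 3; 14 ≥ 3  true

No — constraints 1, 6 are not satisfied.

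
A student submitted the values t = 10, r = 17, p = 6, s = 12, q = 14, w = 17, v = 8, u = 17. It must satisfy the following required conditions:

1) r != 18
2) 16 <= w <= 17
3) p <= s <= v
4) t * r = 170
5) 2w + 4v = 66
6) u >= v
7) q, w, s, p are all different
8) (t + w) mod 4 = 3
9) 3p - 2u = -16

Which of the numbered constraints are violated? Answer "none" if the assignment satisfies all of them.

Constraint 3 does not hold.

1) r = 17, and 17 ≠ 18 — holds.
2) w = 17 lies in [16, 17] — holds.
3) values 6, 12, 8; s = 12 is not <= v = 8 — does not hold.
4) t * r = 10 * 17 = 170 — holds.
5) 2w + 4v = 2(17) + 4(8) = 66 — holds.
6) u = 17, v = 8; 17 ≥ 8 — holds.
7) values 14, 17, 12, 6 are pairwise distinct — holds.
8) t + w = 27; 27 mod 4 = 3 — holds.
9) 3p - 2u = 3(6) - 2(17) = -16 — holds.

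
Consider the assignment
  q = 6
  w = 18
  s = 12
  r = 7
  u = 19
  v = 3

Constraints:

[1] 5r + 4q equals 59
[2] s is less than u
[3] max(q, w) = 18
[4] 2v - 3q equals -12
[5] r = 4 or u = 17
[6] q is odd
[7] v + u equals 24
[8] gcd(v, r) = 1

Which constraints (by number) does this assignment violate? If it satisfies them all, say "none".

[1] 5r + 4q = 5(7) + 4(6) = 59  ✔
[2] s = 12, u = 19; 12 < 19  ✔
[3] max(6, 18) = 18  ✔
[4] 2v - 3q = 2(3) - 3(6) = -12  ✔
[5] r = 7 ≠ 4 and u = 19 ≠ 17; both disjuncts false  ✘
[6] q = 6 is even  ✘
[7] v + u = 3 + 19 = 22, not 24  ✘
[8] gcd(3, 7) = 1  ✔

No — constraints 5, 6, 7 are not satisfied.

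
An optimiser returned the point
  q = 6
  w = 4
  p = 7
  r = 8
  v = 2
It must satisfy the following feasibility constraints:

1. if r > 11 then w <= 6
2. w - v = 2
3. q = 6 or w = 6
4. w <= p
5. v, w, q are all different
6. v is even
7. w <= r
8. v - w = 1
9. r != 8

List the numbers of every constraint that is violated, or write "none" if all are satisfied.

The assignment fails constraints 8 and 9.

1. r = 8, not > 11; antecedent false, conditional vacuously true — OK.
2. w - v = 4 - 2 = 2 — OK.
3. q = 6 = 6 (first disjunct) — OK.
4. w = 4, p = 7; 4 ≤ 7 — OK.
5. values 2, 4, 6 are pairwise distinct — OK.
6. v = 2 is even — OK.
7. w = 4, r = 8; 4 ≤ 8 — OK.
8. v - w = 2 - 4 = -2, not 1 — violated.
9. r = 8, but 8 is required to differ — violated.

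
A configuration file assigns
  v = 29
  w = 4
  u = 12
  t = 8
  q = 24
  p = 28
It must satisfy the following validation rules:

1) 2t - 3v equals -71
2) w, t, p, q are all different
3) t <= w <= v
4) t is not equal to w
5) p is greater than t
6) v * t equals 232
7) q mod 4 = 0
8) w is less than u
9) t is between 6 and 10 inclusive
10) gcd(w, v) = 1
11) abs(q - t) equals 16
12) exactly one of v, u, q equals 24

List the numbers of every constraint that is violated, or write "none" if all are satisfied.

1) 2t - 3v = 2(8) - 3(29) = -71  ✓
2) values 4, 8, 28, 24 are pairwise distinct  ✓
3) values 8, 4, 29; t = 8 is not <= w = 4  ✗
4) t = 8, w = 4; distinct  ✓
5) p = 28, t = 8; 28 > 8  ✓
6) v * t = 29 * 8 = 232  ✓
7) 24 mod 4 = 0  ✓
8) w = 4, u = 12; 4 < 12  ✓
9) t = 8 lies in [6, 10]  ✓
10) gcd(4, 29) = 1  ✓
11) abs(24 - 8) = 16  ✓
12) v=29, u=12, q=24; 1 of them equals 24  ✓

Constraint 3 is violated.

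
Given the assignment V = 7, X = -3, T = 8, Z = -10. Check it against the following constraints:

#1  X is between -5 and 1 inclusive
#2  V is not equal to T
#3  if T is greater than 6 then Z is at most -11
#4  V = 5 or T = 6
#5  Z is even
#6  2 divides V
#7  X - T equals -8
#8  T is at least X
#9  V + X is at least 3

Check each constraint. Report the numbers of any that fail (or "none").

The assignment fails constraints 3, 4, 6, and 7.

#1 X = -3 lies in [-5, 1] — satisfied.
#2 V = 7, T = 8; distinct — satisfied.
#3 T = 8 > 6, so we need Z ≤ -11; but Z = -10 > -11 — violated.
#4 V = 7 ≠ 5 and T = 8 ≠ 6; both disjuncts false — violated.
#5 Z = -10 is even — satisfied.
#6 7 = 2*3 + 1, so 2 does not divide 7 — violated.
#7 X - T = -3 - 8 = -11, not -8 — violated.
#8 T = 8, X = -3; 8 ≥ -3 — satisfied.
#9 V + X = 7 + (-3) = 4; 4 ≥ 3 — satisfied.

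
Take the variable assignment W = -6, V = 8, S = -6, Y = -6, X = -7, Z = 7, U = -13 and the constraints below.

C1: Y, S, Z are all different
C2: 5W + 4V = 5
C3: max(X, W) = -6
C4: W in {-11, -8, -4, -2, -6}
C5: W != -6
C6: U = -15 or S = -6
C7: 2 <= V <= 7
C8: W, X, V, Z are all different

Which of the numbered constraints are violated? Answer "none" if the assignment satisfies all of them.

C1: Y = S = -6, not all different  FAIL
C2: 5W + 4V = 5(-6) + 4(8) = 2, not 5  FAIL
C3: max(-7, -6) = -6  OK
C4: W = -6 is in {-11, -8, -4, -2, -6}  OK
C5: W = -6, but -6 is required to differ  FAIL
C6: U = -13 ≠ -15, but S = -6 = -6 (second disjunct)  OK
C7: V = 8 is outside [2, 7]  FAIL
C8: values -6, -7, 8, 7 are pairwise distinct  OK

Constraints 1, 2, 5, 7 are violated.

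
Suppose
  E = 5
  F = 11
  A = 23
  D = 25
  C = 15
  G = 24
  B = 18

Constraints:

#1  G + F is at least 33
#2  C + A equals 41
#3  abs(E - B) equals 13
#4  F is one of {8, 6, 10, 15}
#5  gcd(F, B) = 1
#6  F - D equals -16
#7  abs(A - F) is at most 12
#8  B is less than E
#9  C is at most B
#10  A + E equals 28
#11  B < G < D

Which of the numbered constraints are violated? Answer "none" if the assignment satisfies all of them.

#1 G + F = 24 + 11 = 35; 35 ≥ 33 — OK.
#2 C + A = 15 + 23 = 38, not 41 — violated.
#3 abs(5 - 18) = 13 — OK.
#4 F = 11 is not in {8, 6, 10, 15} — violated.
#5 gcd(11, 18) = 1 — OK.
#6 F - D = 11 - 25 = -14, not -16 — violated.
#7 abs(23 - 11) = 12; 12 ≤ 12 — OK.
#8 B = 18, E = 5; 18 ≥ 5 (want <) — violated.
#9 C = 15, B = 18; 15 ≤ 18 — OK.
#10 A + E = 23 + 5 = 28 — OK.
#11 values 18 < 24 < 25 — OK.

No — constraints 2, 4, 6, and 8 are not satisfied.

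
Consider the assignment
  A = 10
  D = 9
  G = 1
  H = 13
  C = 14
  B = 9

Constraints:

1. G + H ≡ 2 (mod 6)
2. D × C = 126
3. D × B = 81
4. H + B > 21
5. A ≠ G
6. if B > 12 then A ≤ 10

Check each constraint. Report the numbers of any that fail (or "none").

All constraints are satisfied.

1. G + H = 14; 14 mod 6 = 2  ✓
2. D × C = 9 × 14 = 126  ✓
3. D × B = 9 × 9 = 81  ✓
4. H + B = 13 + 9 = 22; 22 > 21  ✓
5. A = 10, G = 1; distinct  ✓
6. B = 9, not > 12; antecedent false, conditional vacuously true  ✓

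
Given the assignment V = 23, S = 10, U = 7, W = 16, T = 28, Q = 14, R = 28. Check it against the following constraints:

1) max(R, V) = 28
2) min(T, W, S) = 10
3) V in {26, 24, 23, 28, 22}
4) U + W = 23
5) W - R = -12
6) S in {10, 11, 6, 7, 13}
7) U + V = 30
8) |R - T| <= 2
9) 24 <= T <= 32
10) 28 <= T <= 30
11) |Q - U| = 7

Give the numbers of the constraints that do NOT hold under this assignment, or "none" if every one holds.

1) max(28, 23) = 28  yes
2) min(28, 16, 10) = 10  yes
3) V = 23 is in {26, 24, 23, 28, 22}  yes
4) U + W = 7 + 16 = 23  yes
5) W - R = 16 - 28 = -12  yes
6) S = 10 is in {10, 11, 6, 7, 13}  yes
7) U + V = 7 + 23 = 30  yes
8) |28 - 28| = 0; 0 ≤ 2  yes
9) T = 28 lies in [24, 32]  yes
10) T = 28 lies in [28, 30]  yes
11) |14 - 7| = 7  yes

The assignment satisfies every constraint.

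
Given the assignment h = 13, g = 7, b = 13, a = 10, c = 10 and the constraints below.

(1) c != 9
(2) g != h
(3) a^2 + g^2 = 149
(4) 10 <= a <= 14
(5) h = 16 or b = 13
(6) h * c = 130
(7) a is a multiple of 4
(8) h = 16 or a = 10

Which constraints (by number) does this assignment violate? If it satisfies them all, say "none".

(1) c = 10, and 10 ≠ 9 — holds.
(2) g = 7, h = 13; distinct — holds.
(3) a^2 + g^2 = 10^2 + 7^2 = 100 + 49 = 149 — holds.
(4) a = 10 lies in [10, 14] — holds.
(5) h = 13 ≠ 16, but b = 13 = 13 (second disjunct) — holds.
(6) h * c = 13 * 10 = 130 — holds.
(7) 10 = 4*2 + 2, so 4 does not divide 10 — does not hold.
(8) h = 13 ≠ 16, but a = 10 = 10 (second disjunct) — holds.

Constraint 7 does not hold.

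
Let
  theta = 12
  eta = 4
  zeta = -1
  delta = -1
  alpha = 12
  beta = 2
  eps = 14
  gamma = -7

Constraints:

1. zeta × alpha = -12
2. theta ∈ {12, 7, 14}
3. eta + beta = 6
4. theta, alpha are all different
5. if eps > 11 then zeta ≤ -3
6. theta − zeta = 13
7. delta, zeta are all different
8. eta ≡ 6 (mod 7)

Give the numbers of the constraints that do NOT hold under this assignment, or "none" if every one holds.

No — constraints 4, 5, 7, 8 are not satisfied.

1. zeta × alpha = -1 × 12 = -12 — satisfied.
2. theta = 12 is in {12, 7, 14} — satisfied.
3. eta + beta = 4 + 2 = 6 — satisfied.
4. theta = alpha = 12, not all different — violated.
5. eps = 14 > 11, so we need zeta ≤ -3; but zeta = -1 > -3 — violated.
6. theta − zeta = 12 − (-1) = 13 — satisfied.
7. delta = zeta = -1, not all different — violated.
8. 4 mod 7 = 4, not 6 — violated.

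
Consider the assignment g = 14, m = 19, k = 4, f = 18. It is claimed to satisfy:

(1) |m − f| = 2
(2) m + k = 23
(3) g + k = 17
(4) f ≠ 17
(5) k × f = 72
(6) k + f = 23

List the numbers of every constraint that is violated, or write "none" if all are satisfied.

(1) |19 − 18| = 1, not 2  no
(2) m + k = 19 + 4 = 23  yes
(3) g + k = 14 + 4 = 18, not 17  no
(4) f = 18, and 18 ≠ 17  yes
(5) k × f = 4 × 18 = 72  yes
(6) k + f = 4 + 18 = 22, not 23  no

Constraints 1, 3, and 6 do not hold.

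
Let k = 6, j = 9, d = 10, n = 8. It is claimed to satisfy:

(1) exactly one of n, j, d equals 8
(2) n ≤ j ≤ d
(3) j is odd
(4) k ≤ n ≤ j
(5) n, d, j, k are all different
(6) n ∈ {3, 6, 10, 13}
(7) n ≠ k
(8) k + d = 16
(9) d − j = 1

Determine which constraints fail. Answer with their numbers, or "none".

(1) n=8, j=9, d=10; 1 of them equals 8  ✓
(2) values 8 ≤ 9 ≤ 10  ✓
(3) j = 9 is odd  ✓
(4) values 6 ≤ 8 ≤ 9  ✓
(5) values 8, 10, 9, 6 are pairwise distinct  ✓
(6) n = 8 is not in {3, 6, 10, 13}  ✗
(7) n = 8, k = 6; distinct  ✓
(8) k + d = 6 + 10 = 16  ✓
(9) d − j = 10 − 9 = 1  ✓

No — constraint 6 is not satisfied.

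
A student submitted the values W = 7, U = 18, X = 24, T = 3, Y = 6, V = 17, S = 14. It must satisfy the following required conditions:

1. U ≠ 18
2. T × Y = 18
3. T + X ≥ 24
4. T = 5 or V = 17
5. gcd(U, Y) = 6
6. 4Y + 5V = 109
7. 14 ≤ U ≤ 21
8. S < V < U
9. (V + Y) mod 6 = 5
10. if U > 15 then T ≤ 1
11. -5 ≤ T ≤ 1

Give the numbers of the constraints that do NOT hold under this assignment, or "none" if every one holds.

No — constraints 1, 10, and 11 are not satisfied.

1. U = 18, but 18 is required to differ — fails.
2. T × Y = 3 × 6 = 18 — holds.
3. T + X = 3 + 24 = 27; 27 ≥ 24 — holds.
4. T = 3 ≠ 5, but V = 17 = 17 (second disjunct) — holds.
5. gcd(18, 6) = 6 — holds.
6. 4Y + 5V = 4(6) + 5(17) = 109 — holds.
7. U = 18 lies in [14, 21] — holds.
8. values 14 < 17 < 18 — holds.
9. V + Y = 23; 23 mod 6 = 5 — holds.
10. U = 18 > 15, so we need T ≤ 1; but T = 3 > 1 — fails.
11. T = 3 is outside [-5, 1] — fails.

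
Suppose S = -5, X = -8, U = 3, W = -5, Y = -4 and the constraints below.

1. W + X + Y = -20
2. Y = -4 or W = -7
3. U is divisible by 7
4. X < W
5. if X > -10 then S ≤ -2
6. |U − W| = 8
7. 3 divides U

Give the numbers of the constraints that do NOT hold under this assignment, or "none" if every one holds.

1. W + X + Y = -5 + (-8) + (-4) = -17, not -20 — fails.
2. Y = -4 = -4 (first disjunct) — holds.
3. 3 = 7×0 + 3, so 7 does not divide 3 — fails.
4. X = -8, W = -5; -8 < -5 — holds.
5. X = -8 > -10, so we need S ≤ -2; S = -5 ≤ -2 — holds.
6. |3 − (-5)| = 8 — holds.
7. 3 / 3 = 1, so 3 divides 3 — holds.

Constraints 1 and 3 are violated.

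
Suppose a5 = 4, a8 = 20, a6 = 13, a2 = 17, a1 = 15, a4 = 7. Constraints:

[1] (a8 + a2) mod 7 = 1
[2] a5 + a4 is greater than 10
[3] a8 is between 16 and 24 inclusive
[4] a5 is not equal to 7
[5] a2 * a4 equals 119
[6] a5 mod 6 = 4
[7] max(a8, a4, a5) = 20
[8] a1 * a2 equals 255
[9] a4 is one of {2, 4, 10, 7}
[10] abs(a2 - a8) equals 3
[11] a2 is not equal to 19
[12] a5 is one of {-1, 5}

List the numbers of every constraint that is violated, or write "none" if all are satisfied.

The assignment fails constraints 1 and 12.

[1] a8 + a2 = 37; 37 mod 7 = 2, not 1 — does not hold.
[2] a5 + a4 = 4 + 7 = 11; 11 > 10 — holds.
[3] a8 = 20 lies in [16, 24] — holds.
[4] a5 = 4, and 4 ≠ 7 — holds.
[5] a2 * a4 = 17 * 7 = 119 — holds.
[6] 4 mod 6 = 4 — holds.
[7] max(20, 7, 4) = 20 — holds.
[8] a1 * a2 = 15 * 17 = 255 — holds.
[9] a4 = 7 is in {2, 4, 10, 7} — holds.
[10] abs(17 - 20) = 3 — holds.
[11] a2 = 17, and 17 ≠ 19 — holds.
[12] a5 = 4 is not in {-1, 5} — does not hold.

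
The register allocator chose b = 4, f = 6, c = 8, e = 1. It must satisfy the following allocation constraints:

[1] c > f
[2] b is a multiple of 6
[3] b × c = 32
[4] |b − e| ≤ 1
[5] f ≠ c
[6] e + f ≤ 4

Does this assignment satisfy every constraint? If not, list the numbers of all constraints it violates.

[1] c = 8, f = 6; 8 > 6 — OK.
[2] 4 = 6×0 + 4, so 6 does not divide 4 — violated.
[3] b × c = 4 × 8 = 32 — OK.
[4] |4 − 1| = 3; 3 > 1, exceeds bound 1 — violated.
[5] f = 6, c = 8; distinct — OK.
[6] e + f = 1 + 6 = 7; 7 > 4, bound 4 not met — violated.

The assignment fails constraints 2, 4, and 6.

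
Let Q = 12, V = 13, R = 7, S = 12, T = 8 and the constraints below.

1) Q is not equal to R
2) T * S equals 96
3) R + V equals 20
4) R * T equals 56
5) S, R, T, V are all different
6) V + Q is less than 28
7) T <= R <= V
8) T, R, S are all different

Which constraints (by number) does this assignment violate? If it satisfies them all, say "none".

The assignment fails constraint 7.

1) Q = 12, R = 7; distinct — holds.
2) T * S = 8 * 12 = 96 — holds.
3) R + V = 7 + 13 = 20 — holds.
4) R * T = 7 * 8 = 56 — holds.
5) values 12, 7, 8, 13 are pairwise distinct — holds.
6) V + Q = 13 + 12 = 25; 25 < 28 — holds.
7) values 8, 7, 13; T = 8 is not <= R = 7 — does not hold.
8) values 8, 7, 12 are pairwise distinct — holds.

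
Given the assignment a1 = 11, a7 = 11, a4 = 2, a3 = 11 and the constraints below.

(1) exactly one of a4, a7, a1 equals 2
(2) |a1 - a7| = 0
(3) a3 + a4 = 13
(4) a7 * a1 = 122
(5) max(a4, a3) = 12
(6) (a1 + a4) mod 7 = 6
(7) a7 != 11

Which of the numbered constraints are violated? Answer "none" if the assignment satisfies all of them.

The assignment fails constraints 4, 5, and 7.

(1) a4=2, a7=11, a1=11; 1 of them equals 2 — OK.
(2) |11 - 11| = 0 — OK.
(3) a3 + a4 = 11 + 2 = 13 — OK.
(4) a7 * a1 = 11 * 11 = 121, not 122 — violated.
(5) max(2, 11) = 11, not 12 — violated.
(6) a1 + a4 = 13; 13 mod 7 = 6 — OK.
(7) a7 = 11, but 11 is required to differ — violated.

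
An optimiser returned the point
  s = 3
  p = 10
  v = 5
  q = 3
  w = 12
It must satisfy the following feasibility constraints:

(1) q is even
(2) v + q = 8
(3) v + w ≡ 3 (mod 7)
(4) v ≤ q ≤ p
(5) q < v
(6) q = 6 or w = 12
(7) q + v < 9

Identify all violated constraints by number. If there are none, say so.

No — constraints 1 and 4 are not satisfied.

(1) q = 3 is odd  FAIL
(2) v + q = 5 + 3 = 8  OK
(3) v + w = 17; 17 mod 7 = 3  OK
(4) values 5, 3, 10; v = 5 is not ≤ q = 3  FAIL
(5) q = 3, v = 5; 3 < 5  OK
(6) q = 3 ≠ 6, but w = 12 = 12 (second disjunct)  OK
(7) q + v = 3 + 5 = 8; 8 < 9  OK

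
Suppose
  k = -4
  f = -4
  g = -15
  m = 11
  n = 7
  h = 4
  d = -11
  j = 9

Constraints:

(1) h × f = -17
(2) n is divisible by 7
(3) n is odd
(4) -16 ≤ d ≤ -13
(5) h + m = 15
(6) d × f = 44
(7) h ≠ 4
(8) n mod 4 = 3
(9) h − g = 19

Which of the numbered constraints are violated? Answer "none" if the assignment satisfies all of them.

(1) h × f = 4 × (-4) = -16, not -17 — does not hold.
(2) 7 / 7 = 1, so 7 divides 7 — holds.
(3) n = 7 is odd — holds.
(4) d = -11 is outside [-16, -13] — does not hold.
(5) h + m = 4 + 11 = 15 — holds.
(6) d × f = -11 × (-4) = 44 — holds.
(7) h = 4, but 4 is required to differ — does not hold.
(8) 7 mod 4 = 3 — holds.
(9) h − g = 4 − (-15) = 19 — holds.

No — constraints 1, 4, and 7 are not satisfied.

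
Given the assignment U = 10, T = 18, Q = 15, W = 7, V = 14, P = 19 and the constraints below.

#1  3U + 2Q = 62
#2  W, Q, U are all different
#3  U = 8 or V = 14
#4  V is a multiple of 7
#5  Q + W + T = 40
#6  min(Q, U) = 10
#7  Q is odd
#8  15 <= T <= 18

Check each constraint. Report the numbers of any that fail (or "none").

#1 3U + 2Q = 3(10) + 2(15) = 60, not 62 — violated.
#2 values 7, 15, 10 are pairwise distinct — satisfied.
#3 U = 10 ≠ 8, but V = 14 = 14 (second disjunct) — satisfied.
#4 14 / 7 = 2, so 7 divides 14 — satisfied.
#5 Q + W + T = 15 + 7 + 18 = 40 — satisfied.
#6 min(15, 10) = 10 — satisfied.
#7 Q = 15 is odd — satisfied.
#8 T = 18 lies in [15, 18] — satisfied.

Constraint 1 does not hold.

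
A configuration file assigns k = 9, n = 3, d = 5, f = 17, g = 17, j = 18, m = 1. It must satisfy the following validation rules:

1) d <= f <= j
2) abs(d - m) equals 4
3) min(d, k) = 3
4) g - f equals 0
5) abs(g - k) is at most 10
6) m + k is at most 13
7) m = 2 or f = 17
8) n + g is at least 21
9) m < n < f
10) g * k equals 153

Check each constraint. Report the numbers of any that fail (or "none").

1) values 5 <= 17 <= 18  OK
2) abs(5 - 1) = 4  OK
3) min(5, 9) = 5, not 3  FAIL
4) g - f = 17 - 17 = 0  OK
5) abs(17 - 9) = 8; 8 ≤ 10  OK
6) m + k = 1 + 9 = 10; 10 ≤ 13  OK
7) m = 1 ≠ 2, but f = 17 = 17 (second disjunct)  OK
8) n + g = 3 + 17 = 20; 20 < 21, bound 21 not met  FAIL
9) values 1 < 3 < 17  OK
10) g * k = 17 * 9 = 153  OK

The assignment fails constraints 3 and 8.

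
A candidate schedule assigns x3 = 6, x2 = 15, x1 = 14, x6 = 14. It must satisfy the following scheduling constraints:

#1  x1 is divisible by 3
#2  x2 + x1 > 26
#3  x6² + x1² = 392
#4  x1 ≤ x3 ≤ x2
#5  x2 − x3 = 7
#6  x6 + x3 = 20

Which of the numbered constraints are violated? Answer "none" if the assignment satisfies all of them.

Constraints 1, 4, and 5 do not hold.

#1 14 = 3×4 + 2, so 3 does not divide 14 — fails.
#2 x2 + x1 = 15 + 14 = 29; 29 > 26 — holds.
#3 x6² + x1² = 14² + 14² = 196 + 196 = 392 — holds.
#4 values 14, 6, 15; x1 = 14 is not ≤ x3 = 6 — fails.
#5 x2 − x3 = 15 − 6 = 9, not 7 — fails.
#6 x6 + x3 = 14 + 6 = 20 — holds.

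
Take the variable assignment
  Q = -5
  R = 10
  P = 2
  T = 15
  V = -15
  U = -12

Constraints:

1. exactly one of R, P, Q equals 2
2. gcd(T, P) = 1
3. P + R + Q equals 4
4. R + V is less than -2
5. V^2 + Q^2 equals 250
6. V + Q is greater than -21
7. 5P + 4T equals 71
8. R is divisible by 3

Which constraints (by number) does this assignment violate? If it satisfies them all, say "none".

The assignment fails constraints 3, 7, 8.

1. R=10, P=2, Q=-5; 1 of them equals 2  holds
2. gcd(15, 2) = 1  holds
3. P + R + Q = 2 + 10 + (-5) = 7, not 4  fails
4. R + V = 10 + (-15) = -5; -5 < -2  holds
5. V^2 + Q^2 = (-15)^2 + (-5)^2 = 225 + 25 = 250  holds
6. V + Q = -15 + (-5) = -20; -20 > -21  holds
7. 5P + 4T = 5(2) + 4(15) = 70, not 71  fails
8. 10 = 3*3 + 1, so 3 does not divide 10  fails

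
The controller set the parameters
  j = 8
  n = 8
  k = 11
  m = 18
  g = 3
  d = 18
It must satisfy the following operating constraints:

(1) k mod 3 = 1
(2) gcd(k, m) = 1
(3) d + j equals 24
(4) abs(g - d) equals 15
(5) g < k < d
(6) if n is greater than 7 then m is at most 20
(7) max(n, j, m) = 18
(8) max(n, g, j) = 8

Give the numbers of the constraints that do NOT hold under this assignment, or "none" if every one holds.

Constraints 1 and 3 do not hold.

(1) 11 mod 3 = 2, not 1 — does not hold.
(2) gcd(11, 18) = 1 — holds.
(3) d + j = 18 + 8 = 26, not 24 — does not hold.
(4) abs(3 - 18) = 15 — holds.
(5) values 3 < 11 < 18 — holds.
(6) n = 8 > 7, so we need m ≤ 20; m = 18 ≤ 20 — holds.
(7) max(8, 8, 18) = 18 — holds.
(8) max(8, 3, 8) = 8 — holds.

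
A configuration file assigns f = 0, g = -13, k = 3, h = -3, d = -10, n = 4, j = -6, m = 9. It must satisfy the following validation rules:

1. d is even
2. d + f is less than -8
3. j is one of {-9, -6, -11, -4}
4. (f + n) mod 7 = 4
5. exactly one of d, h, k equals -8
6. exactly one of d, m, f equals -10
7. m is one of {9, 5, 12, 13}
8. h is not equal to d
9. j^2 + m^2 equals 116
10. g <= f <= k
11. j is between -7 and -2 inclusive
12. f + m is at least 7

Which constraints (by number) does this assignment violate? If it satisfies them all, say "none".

Violated: 5 and 9.

1. d = -10 is even  ✔
2. d + f = -10 + 0 = -10; -10 < -8  ✔
3. j = -6 is in {-9, -6, -11, -4}  ✔
4. f + n = 4; 4 mod 7 = 4  ✔
5. d=-10, h=-3, k=3; 0 of them equal -8, not exactly one  ✘
6. d=-10, m=9, f=0; 1 of them equals -10  ✔
7. m = 9 is in {9, 5, 12, 13}  ✔
8. h = -3, d = -10; distinct  ✔
9. j^2 + m^2 = (-6)^2 + 9^2 = 36 + 81 = 117, not 116  ✘
10. values -13 <= 0 <= 3  ✔
11. j = -6 lies in [-7, -2]  ✔
12. f + m = 0 + 9 = 9; 9 ≥ 7  ✔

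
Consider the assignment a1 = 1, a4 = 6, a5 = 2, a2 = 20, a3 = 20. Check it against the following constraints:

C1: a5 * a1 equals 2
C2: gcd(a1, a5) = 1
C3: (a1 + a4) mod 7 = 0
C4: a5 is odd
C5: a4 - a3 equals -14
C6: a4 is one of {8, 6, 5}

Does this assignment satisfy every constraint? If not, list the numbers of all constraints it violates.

The assignment fails constraint 4.

C1: a5 * a1 = 2 * 1 = 2 — holds.
C2: gcd(1, 2) = 1 — holds.
C3: a1 + a4 = 7; 7 mod 7 = 0 — holds.
C4: a5 = 2 is even — does not hold.
C5: a4 - a3 = 6 - 20 = -14 — holds.
C6: a4 = 6 is in {8, 6, 5} — holds.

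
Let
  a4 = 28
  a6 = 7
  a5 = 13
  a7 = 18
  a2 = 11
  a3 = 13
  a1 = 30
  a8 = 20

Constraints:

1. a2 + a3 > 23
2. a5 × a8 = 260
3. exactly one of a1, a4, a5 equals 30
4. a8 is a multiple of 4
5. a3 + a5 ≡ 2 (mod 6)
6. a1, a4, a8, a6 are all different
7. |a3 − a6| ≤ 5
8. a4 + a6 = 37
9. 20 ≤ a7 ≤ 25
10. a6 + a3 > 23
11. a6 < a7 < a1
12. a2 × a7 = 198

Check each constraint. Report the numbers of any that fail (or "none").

1. a2 + a3 = 11 + 13 = 24; 24 > 23  ✓
2. a5 × a8 = 13 × 20 = 260  ✓
3. a1=30, a4=28, a5=13; 1 of them equals 30  ✓
4. 20 / 4 = 5, so 4 divides 20  ✓
5. a3 + a5 = 26; 26 mod 6 = 2  ✓
6. values 30, 28, 20, 7 are pairwise distinct  ✓
7. |13 − 7| = 6; 6 > 5, exceeds bound 5  ✗
8. a4 + a6 = 28 + 7 = 35, not 37  ✗
9. a7 = 18 is outside [20, 25]  ✗
10. a6 + a3 = 7 + 13 = 20; 20 ≤ 23, bound 23 not met  ✗
11. values 7 < 18 < 30  ✓
12. a2 × a7 = 11 × 18 = 198  ✓

No — constraints 7, 8, 9, and 10 are not satisfied.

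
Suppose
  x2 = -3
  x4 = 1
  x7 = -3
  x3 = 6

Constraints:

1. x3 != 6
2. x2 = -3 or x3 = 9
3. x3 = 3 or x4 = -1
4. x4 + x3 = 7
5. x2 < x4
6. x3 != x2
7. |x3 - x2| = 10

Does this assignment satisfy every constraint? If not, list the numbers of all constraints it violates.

1. x3 = 6, but 6 is required to differ — does not hold.
2. x2 = -3 = -3 (first disjunct) — holds.
3. x3 = 6 ≠ 3 and x4 = 1 ≠ -1; both disjuncts false — does not hold.
4. x4 + x3 = 1 + 6 = 7 — holds.
5. x2 = -3, x4 = 1; -3 < 1 — holds.
6. x3 = 6, x2 = -3; distinct — holds.
7. |6 - (-3)| = 9, not 10 — does not hold.

Constraints 1, 3, and 7 are violated.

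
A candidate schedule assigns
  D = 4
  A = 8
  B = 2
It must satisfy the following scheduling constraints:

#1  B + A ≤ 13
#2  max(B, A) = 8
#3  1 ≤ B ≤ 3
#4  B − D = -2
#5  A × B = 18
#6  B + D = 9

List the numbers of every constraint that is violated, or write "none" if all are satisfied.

The assignment fails constraints 5 and 6.

#1 B + A = 2 + 8 = 10; 10 ≤ 13  OK
#2 max(2, 8) = 8  OK
#3 B = 2 lies in [1, 3]  OK
#4 B − D = 2 − 4 = -2  OK
#5 A × B = 8 × 2 = 16, not 18  FAIL
#6 B + D = 2 + 4 = 6, not 9  FAIL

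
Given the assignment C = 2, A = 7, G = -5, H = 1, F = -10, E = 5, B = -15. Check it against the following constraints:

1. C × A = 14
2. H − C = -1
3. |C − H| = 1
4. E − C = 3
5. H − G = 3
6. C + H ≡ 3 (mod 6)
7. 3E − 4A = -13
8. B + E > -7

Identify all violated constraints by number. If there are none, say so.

1. C × A = 2 × 7 = 14 — OK.
2. H − C = 1 − 2 = -1 — OK.
3. |2 − 1| = 1 — OK.
4. E − C = 5 − 2 = 3 — OK.
5. H − G = 1 − (-5) = 6, not 3 — violated.
6. C + H = 3; 3 mod 6 = 3 — OK.
7. 3E − 4A = 3(5) − 4(7) = -13 — OK.
8. B + E = -15 + 5 = -10; -10 ≤ -7, bound -7 not met — violated.

Violated: 5 and 8.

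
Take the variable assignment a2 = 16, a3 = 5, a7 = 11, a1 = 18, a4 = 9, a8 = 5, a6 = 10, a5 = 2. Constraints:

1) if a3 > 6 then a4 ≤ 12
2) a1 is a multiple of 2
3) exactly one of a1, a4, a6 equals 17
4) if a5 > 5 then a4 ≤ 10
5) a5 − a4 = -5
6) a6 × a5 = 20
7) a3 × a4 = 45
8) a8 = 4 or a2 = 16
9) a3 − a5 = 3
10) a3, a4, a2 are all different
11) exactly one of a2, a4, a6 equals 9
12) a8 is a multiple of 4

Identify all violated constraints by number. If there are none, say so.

1) a3 = 5, not > 6; antecedent false, conditional vacuously true — OK.
2) 18 / 2 = 9, so 2 divides 18 — OK.
3) a1=18, a4=9, a6=10; 0 of them equal 17, not exactly one — violated.
4) a5 = 2, not > 5; antecedent false, conditional vacuously true — OK.
5) a5 − a4 = 2 − 9 = -7, not -5 — violated.
6) a6 × a5 = 10 × 2 = 20 — OK.
7) a3 × a4 = 5 × 9 = 45 — OK.
8) a8 = 5 ≠ 4, but a2 = 16 = 16 (second disjunct) — OK.
9) a3 − a5 = 5 − 2 = 3 — OK.
10) values 5, 9, 16 are pairwise distinct — OK.
11) a2=16, a4=9, a6=10; 1 of them equals 9 — OK.
12) 5 = 4×1 + 1, so 4 does not divide 5 — violated.

Violated: 3, 5, 12.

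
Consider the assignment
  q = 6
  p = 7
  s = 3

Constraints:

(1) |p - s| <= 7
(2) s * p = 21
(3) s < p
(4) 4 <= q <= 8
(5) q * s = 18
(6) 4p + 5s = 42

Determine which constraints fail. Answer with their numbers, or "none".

The assignment fails constraint 6.

(1) |7 - 3| = 4; 4 ≤ 7 — satisfied.
(2) s * p = 3 * 7 = 21 — satisfied.
(3) s = 3, p = 7; 3 < 7 — satisfied.
(4) q = 6 lies in [4, 8] — satisfied.
(5) q * s = 6 * 3 = 18 — satisfied.
(6) 4p + 5s = 4(7) + 5(3) = 43, not 42 — violated.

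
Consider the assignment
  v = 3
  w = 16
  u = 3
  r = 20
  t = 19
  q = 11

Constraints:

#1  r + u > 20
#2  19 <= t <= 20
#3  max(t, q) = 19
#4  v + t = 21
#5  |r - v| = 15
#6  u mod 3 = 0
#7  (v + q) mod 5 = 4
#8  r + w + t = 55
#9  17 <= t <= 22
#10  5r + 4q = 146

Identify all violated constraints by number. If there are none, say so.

Violated: 4, 5, and 10.

#1 r + u = 20 + 3 = 23; 23 > 20 — holds.
#2 t = 19 lies in [19, 20] — holds.
#3 max(19, 11) = 19 — holds.
#4 v + t = 3 + 19 = 22, not 21 — fails.
#5 |20 - 3| = 17, not 15 — fails.
#6 3 mod 3 = 0 — holds.
#7 v + q = 14; 14 mod 5 = 4 — holds.
#8 r + w + t = 20 + 16 + 19 = 55 — holds.
#9 t = 19 lies in [17, 22] — holds.
#10 5r + 4q = 5(20) + 4(11) = 144, not 146 — fails.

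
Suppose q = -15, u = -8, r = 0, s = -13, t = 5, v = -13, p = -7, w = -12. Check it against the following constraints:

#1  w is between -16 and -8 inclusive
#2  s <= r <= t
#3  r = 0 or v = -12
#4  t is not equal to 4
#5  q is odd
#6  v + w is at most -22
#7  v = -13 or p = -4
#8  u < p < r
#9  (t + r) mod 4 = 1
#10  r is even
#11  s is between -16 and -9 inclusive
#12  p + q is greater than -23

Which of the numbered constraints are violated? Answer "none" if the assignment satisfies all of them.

#1 w = -12 lies in [-16, -8]  OK
#2 values -13 <= 0 <= 5  OK
#3 r = 0 = 0 (first disjunct)  OK
#4 t = 5, and 5 ≠ 4  OK
#5 q = -15 is odd  OK
#6 v + w = -13 + (-12) = -25; -25 ≤ -22  OK
#7 v = -13 = -13 (first disjunct)  OK
#8 values -8 < -7 < 0  OK
#9 t + r = 5; 5 mod 4 = 1  OK
#10 r = 0 is even  OK
#11 s = -13 lies in [-16, -9]  OK
#12 p + q = -7 + (-15) = -22; -22 > -23  OK

All constraints are satisfied.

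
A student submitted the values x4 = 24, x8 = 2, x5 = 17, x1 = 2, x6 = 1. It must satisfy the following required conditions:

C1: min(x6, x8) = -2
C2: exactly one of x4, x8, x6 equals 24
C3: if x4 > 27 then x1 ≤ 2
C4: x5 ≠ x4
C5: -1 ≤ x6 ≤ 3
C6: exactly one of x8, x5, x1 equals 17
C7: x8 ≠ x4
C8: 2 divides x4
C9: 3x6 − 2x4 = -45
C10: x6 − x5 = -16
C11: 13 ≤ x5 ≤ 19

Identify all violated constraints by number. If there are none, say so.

C1: min(1, 2) = 1, not -2  ✗
C2: x4=24, x8=2, x6=1; 1 of them equals 24  ✓
C3: x4 = 24, not > 27; antecedent false, conditional vacuously true  ✓
C4: x5 = 17, x4 = 24; distinct  ✓
C5: x6 = 1 lies in [-1, 3]  ✓
C6: x8=2, x5=17, x1=2; 1 of them equals 17  ✓
C7: x8 = 2, x4 = 24; distinct  ✓
C8: 24 / 2 = 12, so 2 divides 24  ✓
C9: 3x6 − 2x4 = 3(1) − 2(24) = -45  ✓
C10: x6 − x5 = 1 − 17 = -16  ✓
C11: x5 = 17 lies in [13, 19]  ✓

Constraint 1 does not hold.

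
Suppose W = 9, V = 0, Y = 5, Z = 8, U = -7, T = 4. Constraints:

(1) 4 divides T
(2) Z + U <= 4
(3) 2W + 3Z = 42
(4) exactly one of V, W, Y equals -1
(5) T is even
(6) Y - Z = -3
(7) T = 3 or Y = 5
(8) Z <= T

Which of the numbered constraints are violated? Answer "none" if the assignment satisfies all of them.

(1) 4 / 4 = 1, so 4 divides 4 — satisfied.
(2) Z + U = 8 + (-7) = 1; 1 ≤ 4 — satisfied.
(3) 2W + 3Z = 2(9) + 3(8) = 42 — satisfied.
(4) V=0, W=9, Y=5; 0 of them equal -1, not exactly one — violated.
(5) T = 4 is even — satisfied.
(6) Y - Z = 5 - 8 = -3 — satisfied.
(7) T = 4 ≠ 3, but Y = 5 = 5 (second disjunct) — satisfied.
(8) Z = 8, T = 4; 8 > 4 (want ≤) — violated.

Violated: 4 and 8.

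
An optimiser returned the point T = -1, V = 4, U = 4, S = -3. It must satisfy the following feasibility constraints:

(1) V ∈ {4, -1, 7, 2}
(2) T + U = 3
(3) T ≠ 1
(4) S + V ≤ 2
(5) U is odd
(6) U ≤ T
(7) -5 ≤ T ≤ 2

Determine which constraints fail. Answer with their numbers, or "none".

(1) V = 4 is in {4, -1, 7, 2}  ✔
(2) T + U = -1 + 4 = 3  ✔
(3) T = -1, and -1 ≠ 1  ✔
(4) S + V = -3 + 4 = 1; 1 ≤ 2  ✔
(5) U = 4 is even  ✘
(6) U = 4, T = -1; 4 > -1 (want ≤)  ✘
(7) T = -1 lies in [-5, 2]  ✔

No — constraints 5, 6 are not satisfied.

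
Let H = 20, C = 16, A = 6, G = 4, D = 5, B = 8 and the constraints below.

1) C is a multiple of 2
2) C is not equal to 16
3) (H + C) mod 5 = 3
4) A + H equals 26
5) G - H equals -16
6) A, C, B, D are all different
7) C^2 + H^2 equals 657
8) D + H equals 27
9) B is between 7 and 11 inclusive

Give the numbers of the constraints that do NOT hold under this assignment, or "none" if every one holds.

No — constraints 2, 3, 7, 8 are not satisfied.

1) 16 / 2 = 8, so 2 divides 16  yes
2) C = 16, but 16 is required to differ  no
3) H + C = 36; 36 mod 5 = 1, not 3  no
4) A + H = 6 + 20 = 26  yes
5) G - H = 4 - 20 = -16  yes
6) values 6, 16, 8, 5 are pairwise distinct  yes
7) C^2 + H^2 = 16^2 + 20^2 = 256 + 400 = 656, not 657  no
8) D + H = 5 + 20 = 25, not 27  no
9) B = 8 lies in [7, 11]  yes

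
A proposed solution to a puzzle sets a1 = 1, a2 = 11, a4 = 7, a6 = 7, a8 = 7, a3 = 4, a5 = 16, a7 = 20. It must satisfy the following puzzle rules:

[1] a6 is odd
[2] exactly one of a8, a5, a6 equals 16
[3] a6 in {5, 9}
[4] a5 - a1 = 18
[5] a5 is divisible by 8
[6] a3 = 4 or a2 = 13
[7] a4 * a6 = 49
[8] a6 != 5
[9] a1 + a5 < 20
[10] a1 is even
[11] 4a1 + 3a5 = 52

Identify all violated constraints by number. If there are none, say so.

The assignment fails constraints 3, 4, 10.

[1] a6 = 7 is odd — holds.
[2] a8=7, a5=16, a6=7; 1 of them equals 16 — holds.
[3] a6 = 7 is not in {5, 9} — does not hold.
[4] a5 - a1 = 16 - 1 = 15, not 18 — does not hold.
[5] 16 / 8 = 2, so 8 divides 16 — holds.
[6] a3 = 4 = 4 (first disjunct) — holds.
[7] a4 * a6 = 7 * 7 = 49 — holds.
[8] a6 = 7, and 7 ≠ 5 — holds.
[9] a1 + a5 = 1 + 16 = 17; 17 < 20 — holds.
[10] a1 = 1 is odd — does not hold.
[11] 4a1 + 3a5 = 4(1) + 3(16) = 52 — holds.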